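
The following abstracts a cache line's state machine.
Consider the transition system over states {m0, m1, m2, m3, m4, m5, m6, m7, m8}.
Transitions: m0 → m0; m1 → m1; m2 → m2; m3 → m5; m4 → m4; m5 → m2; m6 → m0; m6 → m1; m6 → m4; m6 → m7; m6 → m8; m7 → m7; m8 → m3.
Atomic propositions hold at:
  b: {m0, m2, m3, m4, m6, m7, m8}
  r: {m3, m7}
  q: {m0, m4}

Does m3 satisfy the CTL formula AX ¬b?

Sat(¬b) = {m1, m5}
Sat(AX ¬b) = {s : every successor in {m1, m5}} = {m1, m3}
m3 ∈ Sat(AX ¬b) = {m1, m3}, so the formula holds at m3.

Yes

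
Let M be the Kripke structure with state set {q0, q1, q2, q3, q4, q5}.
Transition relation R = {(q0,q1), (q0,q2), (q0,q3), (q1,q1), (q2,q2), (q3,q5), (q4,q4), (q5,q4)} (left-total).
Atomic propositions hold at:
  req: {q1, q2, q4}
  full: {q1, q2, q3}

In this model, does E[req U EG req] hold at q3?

No

EG req: greatest fixpoint, start Z0 = {q1, q2, q4}, keep only states in Sat with some successor in Z. Already a fixed point.
Sat(EG req) = {q1, q2, q4}
E[req U EG req]: least fixpoint, start Z0 = Sat(EG req) = {q1, q2, q4}, add states in Sat(req) with some successor in Z. Already a fixed point.
Sat(E[req U EG req]) = {q1, q2, q4}
q3 ∉ Sat(E[req U EG req]) = {q1, q2, q4}, so the formula does not hold at q3.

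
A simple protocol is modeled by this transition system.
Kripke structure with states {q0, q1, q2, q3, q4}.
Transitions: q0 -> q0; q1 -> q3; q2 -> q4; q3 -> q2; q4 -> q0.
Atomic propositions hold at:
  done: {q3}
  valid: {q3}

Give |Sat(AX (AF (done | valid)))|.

Sat(done | valid) = {q3}
AF (done | valid): least fixpoint, start Z0 = {q3}, add states with every successor in Z. Z1 = {q1, q3}; fixed.
Sat(AF (done | valid)) = {q1, q3}
Sat(AX (AF (done | valid))) = {s : every successor in {q1, q3}} = {q1}
|Sat(AX (AF (done | valid)))| = |{q1}| = 1.

1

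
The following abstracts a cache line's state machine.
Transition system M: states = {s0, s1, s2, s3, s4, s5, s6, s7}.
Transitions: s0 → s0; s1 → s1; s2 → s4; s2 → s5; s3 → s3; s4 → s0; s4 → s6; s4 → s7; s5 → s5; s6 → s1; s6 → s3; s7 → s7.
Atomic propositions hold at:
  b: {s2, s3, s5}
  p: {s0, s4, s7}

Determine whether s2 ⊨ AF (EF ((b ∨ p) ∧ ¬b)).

Sat(b ∨ p) = {s0, s2, s3, s4, s5, s7}
Sat(¬b) = {s0, s1, s4, s6, s7}
Sat((b ∨ p) ∧ ¬b) = {s0, s4, s7}
EF ((b ∨ p) ∧ ¬b): least fixpoint, start Z0 = {s0, s4, s7}, add states with some successor in Z. Z1 = {s0, s2, s4, s7}; fixed.
Sat(EF ((b ∨ p) ∧ ¬b)) = {s0, s2, s4, s7}
AF (EF ((b ∨ p) ∧ ¬b)): least fixpoint, start Z0 = {s0, s2, s4, s7}, add states with every successor in Z. Already a fixed point.
Sat(AF (EF ((b ∨ p) ∧ ¬b))) = {s0, s2, s4, s7}
s2 ∈ Sat(AF (EF ((b ∨ p) ∧ ¬b))) = {s0, s2, s4, s7}, so the formula holds at s2.

Yes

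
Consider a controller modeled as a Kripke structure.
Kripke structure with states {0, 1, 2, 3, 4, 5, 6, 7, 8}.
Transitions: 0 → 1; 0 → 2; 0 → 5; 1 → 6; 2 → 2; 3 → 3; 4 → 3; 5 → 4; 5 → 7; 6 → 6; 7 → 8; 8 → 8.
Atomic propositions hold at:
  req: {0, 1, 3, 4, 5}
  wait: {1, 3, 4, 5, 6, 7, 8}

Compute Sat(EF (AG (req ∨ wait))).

{0, 1, 3, 4, 5, 6, 7, 8}

Sat(req ∨ wait) = {0, 1, 3, 4, 5, 6, 7, 8}
AG (req ∨ wait): greatest fixpoint, start Z0 = {0, 1, 3, 4, 5, 6, 7, 8}, keep only states in Sat with every successor in Z. Z1 = {1, 3, 4, 5, 6, 7, 8}; fixed.
Sat(AG (req ∨ wait)) = {1, 3, 4, 5, 6, 7, 8}
EF (AG (req ∨ wait)): least fixpoint, start Z0 = {1, 3, 4, 5, 6, 7, 8}, add states with some successor in Z. Z1 = {0, 1, 3, 4, 5, 6, 7, 8}; fixed.
Sat(EF (AG (req ∨ wait))) = {0, 1, 3, 4, 5, 6, 7, 8}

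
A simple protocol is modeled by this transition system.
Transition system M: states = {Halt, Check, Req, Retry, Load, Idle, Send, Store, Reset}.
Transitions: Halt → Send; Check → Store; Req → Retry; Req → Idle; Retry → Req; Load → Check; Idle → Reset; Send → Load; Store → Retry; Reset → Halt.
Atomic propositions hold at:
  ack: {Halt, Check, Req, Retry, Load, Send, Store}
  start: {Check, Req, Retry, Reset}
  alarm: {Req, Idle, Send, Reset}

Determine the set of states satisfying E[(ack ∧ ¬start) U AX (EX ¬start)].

Sat(¬start) = {Halt, Load, Idle, Send, Store}
Sat(ack ∧ ¬start) = {Halt, Load, Send, Store}
Sat(EX ¬start) = {s : some successor in {Halt, Load, Idle, Send, Store}} = {Halt, Check, Req, Send, Reset}
Sat(AX (EX ¬start)) = {s : every successor in {Halt, Check, Req, Send, Reset}} = {Halt, Retry, Load, Idle, Reset}
E[(ack ∧ ¬start) U AX (EX ¬start)]: least fixpoint, start Z0 = Sat(AX (EX ¬start)) = {Halt, Retry, Load, Idle, Reset}, add states in Sat(ack ∧ ¬start) with some successor in Z. Z1 = {Halt, Retry, Load, Idle, Send, Store, Reset}; fixed.
Sat(E[(ack ∧ ¬start) U AX (EX ¬start)]) = {Halt, Retry, Load, Idle, Send, Store, Reset}

{Halt, Retry, Load, Idle, Send, Store, Reset}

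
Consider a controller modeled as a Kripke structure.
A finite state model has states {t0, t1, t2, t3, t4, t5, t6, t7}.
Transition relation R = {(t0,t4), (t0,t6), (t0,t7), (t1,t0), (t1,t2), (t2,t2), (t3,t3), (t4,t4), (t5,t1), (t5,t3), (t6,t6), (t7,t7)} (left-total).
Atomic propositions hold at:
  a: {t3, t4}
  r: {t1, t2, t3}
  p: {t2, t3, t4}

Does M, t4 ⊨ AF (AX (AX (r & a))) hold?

No

Sat(r & a) = {t3}
Sat(AX (r & a)) = {s : every successor in {t3}} = {t3}
Sat(AX (AX (r & a))) = {s : every successor in {t3}} = {t3}
AF (AX (AX (r & a))): least fixpoint, start Z0 = {t3}, add states with every successor in Z. Already a fixed point.
Sat(AF (AX (AX (r & a)))) = {t3}
t4 ∉ Sat(AF (AX (AX (r & a)))) = {t3}, so the formula does not hold at t4.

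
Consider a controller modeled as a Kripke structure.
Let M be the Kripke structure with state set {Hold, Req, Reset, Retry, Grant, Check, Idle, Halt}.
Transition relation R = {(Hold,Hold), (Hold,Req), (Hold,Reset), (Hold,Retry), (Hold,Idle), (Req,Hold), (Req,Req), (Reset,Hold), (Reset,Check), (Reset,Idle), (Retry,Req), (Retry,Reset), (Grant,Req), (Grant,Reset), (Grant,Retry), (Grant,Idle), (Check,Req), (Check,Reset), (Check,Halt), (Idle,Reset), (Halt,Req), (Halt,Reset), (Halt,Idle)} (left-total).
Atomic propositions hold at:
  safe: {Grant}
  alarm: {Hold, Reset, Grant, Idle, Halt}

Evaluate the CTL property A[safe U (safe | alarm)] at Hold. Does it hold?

Yes

Sat(safe | alarm) = {Hold, Reset, Grant, Idle, Halt}
A[safe U (safe | alarm)]: least fixpoint, start Z0 = Sat((safe | alarm)) = {Hold, Reset, Grant, Idle, Halt}, add states in Sat(safe) with every successor in Z. Already a fixed point.
Sat(A[safe U (safe | alarm)]) = {Hold, Reset, Grant, Idle, Halt}
Hold ∈ Sat(A[safe U (safe | alarm)]) = {Hold, Reset, Grant, Idle, Halt}, so the formula holds at Hold.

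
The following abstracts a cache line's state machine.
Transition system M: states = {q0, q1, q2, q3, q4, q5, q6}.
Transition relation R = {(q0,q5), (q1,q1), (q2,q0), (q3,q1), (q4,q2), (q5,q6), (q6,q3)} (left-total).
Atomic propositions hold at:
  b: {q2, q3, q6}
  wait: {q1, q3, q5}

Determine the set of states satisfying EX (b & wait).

{q6}

Sat(b & wait) = {q3}
Sat(EX (b & wait)) = {s : some successor in {q3}} = {q6}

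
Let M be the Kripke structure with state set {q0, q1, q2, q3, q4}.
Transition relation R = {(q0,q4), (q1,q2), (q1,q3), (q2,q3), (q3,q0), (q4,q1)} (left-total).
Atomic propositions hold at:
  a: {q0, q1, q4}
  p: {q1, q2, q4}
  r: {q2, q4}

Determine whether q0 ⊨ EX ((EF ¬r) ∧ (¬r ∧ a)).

Sat(¬r) = {q0, q1, q3}
EF ¬r: least fixpoint, start Z0 = {q0, q1, q3}, add states with some successor in Z. Z1 = {q0, q1, q2, q3, q4}; fixed.
Sat(EF ¬r) = {q0, q1, q2, q3, q4}
Sat(¬r ∧ a) = {q0, q1}
Sat((EF ¬r) ∧ (¬r ∧ a)) = {q0, q1}
Sat(EX ((EF ¬r) ∧ (¬r ∧ a))) = {s : some successor in {q0, q1}} = {q3, q4}
q0 ∉ Sat(EX ((EF ¬r) ∧ (¬r ∧ a))) = {q3, q4}, so the formula does not hold at q0.

No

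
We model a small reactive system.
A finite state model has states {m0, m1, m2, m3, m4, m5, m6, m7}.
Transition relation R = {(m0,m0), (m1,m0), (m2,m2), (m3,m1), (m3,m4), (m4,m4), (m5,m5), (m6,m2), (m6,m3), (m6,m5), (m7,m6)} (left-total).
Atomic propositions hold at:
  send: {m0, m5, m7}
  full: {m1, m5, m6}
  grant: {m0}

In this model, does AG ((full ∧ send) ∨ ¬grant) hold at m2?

Sat(full ∧ send) = {m5}
Sat(¬grant) = {m1, m2, m3, m4, m5, m6, m7}
Sat((full ∧ send) ∨ ¬grant) = {m1, m2, m3, m4, m5, m6, m7}
AG ((full ∧ send) ∨ ¬grant): greatest fixpoint, start Z0 = {m1, m2, m3, m4, m5, m6, m7}, keep only states in Sat with every successor in Z. Z1 = {m2, m3, m4, m5, m6, m7}; Z2 = {m2, m4, m5, m6, m7}; Z3 = {m2, m4, m5, m7}; Z4 = {m2, m4, m5}; fixed.
Sat(AG ((full ∧ send) ∨ ¬grant)) = {m2, m4, m5}
m2 ∈ Sat(AG ((full ∧ send) ∨ ¬grant)) = {m2, m4, m5}, so the formula holds at m2.

Yes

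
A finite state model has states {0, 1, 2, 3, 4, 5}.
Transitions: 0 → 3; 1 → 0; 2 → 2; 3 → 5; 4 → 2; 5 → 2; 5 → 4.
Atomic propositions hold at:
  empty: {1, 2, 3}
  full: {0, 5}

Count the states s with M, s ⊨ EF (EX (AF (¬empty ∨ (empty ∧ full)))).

4

Sat(¬empty) = {0, 4, 5}
Sat(empty ∧ full) = ∅
Sat(¬empty ∨ (empty ∧ full)) = {0, 4, 5}
AF (¬empty ∨ (empty ∧ full)): least fixpoint, start Z0 = {0, 4, 5}, add states with every successor in Z. Z1 = {0, 1, 3, 4, 5}; fixed.
Sat(AF (¬empty ∨ (empty ∧ full))) = {0, 1, 3, 4, 5}
Sat(EX (AF (¬empty ∨ (empty ∧ full)))) = {s : some successor in {0, 1, 3, 4, 5}} = {0, 1, 3, 5}
EF (EX (AF (¬empty ∨ (empty ∧ full)))): least fixpoint, start Z0 = {0, 1, 3, 5}, add states with some successor in Z. Already a fixed point.
Sat(EF (EX (AF (¬empty ∨ (empty ∧ full))))) = {0, 1, 3, 5}
|Sat(EF (EX (AF (¬empty ∨ (empty ∧ full)))))| = |{0, 1, 3, 5}| = 4.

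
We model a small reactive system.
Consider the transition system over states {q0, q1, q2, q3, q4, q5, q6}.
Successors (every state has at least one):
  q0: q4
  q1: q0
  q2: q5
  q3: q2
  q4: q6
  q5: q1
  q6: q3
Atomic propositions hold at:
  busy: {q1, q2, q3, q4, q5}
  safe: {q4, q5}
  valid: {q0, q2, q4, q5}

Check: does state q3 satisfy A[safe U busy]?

A[safe U busy]: least fixpoint, start Z0 = Sat(busy) = {q1, q2, q3, q4, q5}, add states in Sat(safe) with every successor in Z. Already a fixed point.
Sat(A[safe U busy]) = {q1, q2, q3, q4, q5}
q3 ∈ Sat(A[safe U busy]) = {q1, q2, q3, q4, q5}, so the formula holds at q3.

Yes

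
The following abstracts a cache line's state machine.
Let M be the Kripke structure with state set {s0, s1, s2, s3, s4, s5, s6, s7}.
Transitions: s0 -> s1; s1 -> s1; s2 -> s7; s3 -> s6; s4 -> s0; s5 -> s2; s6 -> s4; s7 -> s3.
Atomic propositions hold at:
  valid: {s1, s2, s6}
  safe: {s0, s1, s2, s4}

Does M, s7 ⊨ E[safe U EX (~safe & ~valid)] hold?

Yes

Sat(~safe) = {s3, s5, s6, s7}
Sat(~valid) = {s0, s3, s4, s5, s7}
Sat(~safe & ~valid) = {s3, s5, s7}
Sat(EX (~safe & ~valid)) = {s : some successor in {s3, s5, s7}} = {s2, s7}
E[safe U EX (~safe & ~valid)]: least fixpoint, start Z0 = Sat(EX (~safe & ~valid)) = {s2, s7}, add states in Sat(safe) with some successor in Z. Already a fixed point.
Sat(E[safe U EX (~safe & ~valid)]) = {s2, s7}
s7 ∈ Sat(E[safe U EX (~safe & ~valid)]) = {s2, s7}, so the formula holds at s7.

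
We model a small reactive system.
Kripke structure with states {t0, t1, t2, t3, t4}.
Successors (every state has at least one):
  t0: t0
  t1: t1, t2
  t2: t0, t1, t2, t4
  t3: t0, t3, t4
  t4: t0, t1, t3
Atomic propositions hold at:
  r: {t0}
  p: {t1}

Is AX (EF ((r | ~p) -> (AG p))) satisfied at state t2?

No

Sat(~p) = {t0, t2, t3, t4}
Sat(r | ~p) = {t0, t2, t3, t4}
AG p: greatest fixpoint, start Z0 = {t1}, keep only states in Sat with every successor in Z. Z1 = ∅; fixed.
Sat(AG p) = ∅
Sat((r | ~p) -> (AG p)) = {t1}
EF ((r | ~p) -> (AG p)): least fixpoint, start Z0 = {t1}, add states with some successor in Z. Z1 = {t1, t2, t4}; Z2 = {t1, t2, t3, t4}; fixed.
Sat(EF ((r | ~p) -> (AG p))) = {t1, t2, t3, t4}
Sat(AX (EF ((r | ~p) -> (AG p)))) = {s : every successor in {t1, t2, t3, t4}} = {t1}
t2 ∉ Sat(AX (EF ((r | ~p) -> (AG p)))) = {t1}, so the formula does not hold at t2.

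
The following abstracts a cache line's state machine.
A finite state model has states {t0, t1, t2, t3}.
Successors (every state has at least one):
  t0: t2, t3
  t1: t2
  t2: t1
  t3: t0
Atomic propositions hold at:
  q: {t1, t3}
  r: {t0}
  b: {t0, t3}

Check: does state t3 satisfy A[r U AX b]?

Sat(AX b) = {s : every successor in {t0, t3}} = {t3}
A[r U AX b]: least fixpoint, start Z0 = Sat(AX b) = {t3}, add states in Sat(r) with every successor in Z. Already a fixed point.
Sat(A[r U AX b]) = {t3}
t3 ∈ Sat(A[r U AX b]) = {t3}, so the formula holds at t3.

Yes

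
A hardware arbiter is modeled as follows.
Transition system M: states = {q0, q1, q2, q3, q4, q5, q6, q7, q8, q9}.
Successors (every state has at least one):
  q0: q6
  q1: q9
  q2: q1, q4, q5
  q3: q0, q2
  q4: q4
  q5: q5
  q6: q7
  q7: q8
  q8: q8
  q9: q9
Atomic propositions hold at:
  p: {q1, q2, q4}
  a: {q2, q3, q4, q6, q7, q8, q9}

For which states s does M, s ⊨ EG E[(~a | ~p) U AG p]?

{q4}

Sat(~a) = {q0, q1, q5}
Sat(~p) = {q0, q3, q5, q6, q7, q8, q9}
Sat(~a | ~p) = {q0, q1, q3, q5, q6, q7, q8, q9}
AG p: greatest fixpoint, start Z0 = {q1, q2, q4}, keep only states in Sat with every successor in Z. Z1 = {q4}; fixed.
Sat(AG p) = {q4}
E[(~a | ~p) U AG p]: least fixpoint, start Z0 = Sat(AG p) = {q4}, add states in Sat(~a | ~p) with some successor in Z. Already a fixed point.
Sat(E[(~a | ~p) U AG p]) = {q4}
EG E[(~a | ~p) U AG p]: greatest fixpoint, start Z0 = {q4}, keep only states in Sat with some successor in Z. Already a fixed point.
Sat(EG E[(~a | ~p) U AG p]) = {q4}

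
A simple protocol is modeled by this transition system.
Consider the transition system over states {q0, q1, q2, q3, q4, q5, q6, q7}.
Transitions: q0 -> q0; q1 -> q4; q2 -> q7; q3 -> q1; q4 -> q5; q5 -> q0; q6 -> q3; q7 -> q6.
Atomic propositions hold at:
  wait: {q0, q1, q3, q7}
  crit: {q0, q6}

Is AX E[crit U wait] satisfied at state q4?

E[crit U wait]: least fixpoint, start Z0 = Sat(wait) = {q0, q1, q3, q7}, add states in Sat(crit) with some successor in Z. Z1 = {q0, q1, q3, q6, q7}; fixed.
Sat(E[crit U wait]) = {q0, q1, q3, q6, q7}
Sat(AX E[crit U wait]) = {s : every successor in {q0, q1, q3, q6, q7}} = {q0, q2, q3, q5, q6, q7}
q4 ∉ Sat(AX E[crit U wait]) = {q0, q2, q3, q5, q6, q7}, so the formula does not hold at q4.

No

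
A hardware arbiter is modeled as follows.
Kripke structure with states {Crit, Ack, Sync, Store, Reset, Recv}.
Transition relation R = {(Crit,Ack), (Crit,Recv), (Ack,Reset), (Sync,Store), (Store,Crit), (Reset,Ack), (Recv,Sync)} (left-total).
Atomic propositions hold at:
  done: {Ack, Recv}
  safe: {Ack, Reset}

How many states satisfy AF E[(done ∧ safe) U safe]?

Sat(done ∧ safe) = {Ack}
E[(done ∧ safe) U safe]: least fixpoint, start Z0 = Sat(safe) = {Ack, Reset}, add states in Sat(done ∧ safe) with some successor in Z. Already a fixed point.
Sat(E[(done ∧ safe) U safe]) = {Ack, Reset}
AF E[(done ∧ safe) U safe]: least fixpoint, start Z0 = {Ack, Reset}, add states with every successor in Z. Already a fixed point.
Sat(AF E[(done ∧ safe) U safe]) = {Ack, Reset}
|Sat(AF E[(done ∧ safe) U safe])| = |{Ack, Reset}| = 2.

2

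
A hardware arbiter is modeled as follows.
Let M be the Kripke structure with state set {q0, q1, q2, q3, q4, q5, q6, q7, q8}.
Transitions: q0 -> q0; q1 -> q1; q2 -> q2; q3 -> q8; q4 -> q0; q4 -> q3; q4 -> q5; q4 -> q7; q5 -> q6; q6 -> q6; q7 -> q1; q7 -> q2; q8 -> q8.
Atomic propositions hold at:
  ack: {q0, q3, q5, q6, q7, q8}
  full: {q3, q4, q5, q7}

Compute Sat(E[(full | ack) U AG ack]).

Sat(full | ack) = {q0, q3, q4, q5, q6, q7, q8}
AG ack: greatest fixpoint, start Z0 = {q0, q3, q5, q6, q7, q8}, keep only states in Sat with every successor in Z. Z1 = {q0, q3, q5, q6, q8}; fixed.
Sat(AG ack) = {q0, q3, q5, q6, q8}
E[(full | ack) U AG ack]: least fixpoint, start Z0 = Sat(AG ack) = {q0, q3, q5, q6, q8}, add states in Sat(full | ack) with some successor in Z. Z1 = {q0, q3, q4, q5, q6, q8}; fixed.
Sat(E[(full | ack) U AG ack]) = {q0, q3, q4, q5, q6, q8}

{q0, q3, q4, q5, q6, q8}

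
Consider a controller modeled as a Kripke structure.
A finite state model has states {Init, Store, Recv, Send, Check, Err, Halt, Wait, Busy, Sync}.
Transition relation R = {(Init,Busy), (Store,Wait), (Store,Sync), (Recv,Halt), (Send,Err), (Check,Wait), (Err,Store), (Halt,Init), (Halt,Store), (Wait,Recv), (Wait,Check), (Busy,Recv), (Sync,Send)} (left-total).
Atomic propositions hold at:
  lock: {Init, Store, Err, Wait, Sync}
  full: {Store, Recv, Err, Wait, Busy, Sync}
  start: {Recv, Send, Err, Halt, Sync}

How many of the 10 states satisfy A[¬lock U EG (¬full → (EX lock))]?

Sat(¬lock) = {Recv, Send, Check, Halt, Busy}
Sat(¬full) = {Init, Send, Check, Halt}
Sat(EX lock) = {s : some successor in {Init, Store, Err, Wait, Sync}} = {Store, Send, Check, Err, Halt}
Sat(¬full → (EX lock)) = {Store, Recv, Send, Check, Err, Halt, Wait, Busy, Sync}
EG (¬full → (EX lock)): greatest fixpoint, start Z0 = {Store, Recv, Send, Check, Err, Halt, Wait, Busy, Sync}, keep only states in Sat with some successor in Z. Already a fixed point.
Sat(EG (¬full → (EX lock))) = {Store, Recv, Send, Check, Err, Halt, Wait, Busy, Sync}
A[¬lock U EG (¬full → (EX lock))]: least fixpoint, start Z0 = Sat(EG (¬full → (EX lock))) = {Store, Recv, Send, Check, Err, Halt, Wait, Busy, Sync}, add states in Sat(¬lock) with every successor in Z. Already a fixed point.
Sat(A[¬lock U EG (¬full → (EX lock))]) = {Store, Recv, Send, Check, Err, Halt, Wait, Busy, Sync}
|Sat(A[¬lock U EG (¬full → (EX lock))])| = |{Store, Recv, Send, Check, Err, Halt, Wait, Busy, Sync}| = 9.

9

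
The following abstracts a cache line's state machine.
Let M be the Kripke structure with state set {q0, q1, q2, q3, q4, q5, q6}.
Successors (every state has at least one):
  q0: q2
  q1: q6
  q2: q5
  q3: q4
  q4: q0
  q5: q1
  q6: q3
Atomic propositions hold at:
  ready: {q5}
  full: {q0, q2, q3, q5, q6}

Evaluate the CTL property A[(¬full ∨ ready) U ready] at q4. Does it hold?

Sat(¬full) = {q1, q4}
Sat(¬full ∨ ready) = {q1, q4, q5}
A[(¬full ∨ ready) U ready]: least fixpoint, start Z0 = Sat(ready) = {q5}, add states in Sat(¬full ∨ ready) with every successor in Z. Already a fixed point.
Sat(A[(¬full ∨ ready) U ready]) = {q5}
q4 ∉ Sat(A[(¬full ∨ ready) U ready]) = {q5}, so the formula does not hold at q4.

No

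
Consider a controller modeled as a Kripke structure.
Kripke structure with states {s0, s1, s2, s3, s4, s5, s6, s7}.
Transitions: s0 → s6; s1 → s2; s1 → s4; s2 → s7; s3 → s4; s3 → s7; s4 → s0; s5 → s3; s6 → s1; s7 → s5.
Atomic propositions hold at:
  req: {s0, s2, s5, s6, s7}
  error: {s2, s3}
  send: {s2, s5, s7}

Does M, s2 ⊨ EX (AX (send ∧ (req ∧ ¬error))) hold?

Sat(¬error) = {s0, s1, s4, s5, s6, s7}
Sat(req ∧ ¬error) = {s0, s5, s6, s7}
Sat(send ∧ (req ∧ ¬error)) = {s5, s7}
Sat(AX (send ∧ (req ∧ ¬error))) = {s : every successor in {s5, s7}} = {s2, s7}
Sat(EX (AX (send ∧ (req ∧ ¬error)))) = {s : some successor in {s2, s7}} = {s1, s2, s3}
s2 ∈ Sat(EX (AX (send ∧ (req ∧ ¬error)))) = {s1, s2, s3}, so the formula holds at s2.

Yes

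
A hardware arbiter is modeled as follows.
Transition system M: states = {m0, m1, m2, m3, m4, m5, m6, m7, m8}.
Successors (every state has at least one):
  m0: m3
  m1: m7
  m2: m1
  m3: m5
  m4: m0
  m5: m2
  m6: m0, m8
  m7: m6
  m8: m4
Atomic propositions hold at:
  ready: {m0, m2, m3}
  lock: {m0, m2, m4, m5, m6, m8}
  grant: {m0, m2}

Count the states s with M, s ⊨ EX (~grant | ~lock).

Sat(~grant) = {m1, m3, m4, m5, m6, m7, m8}
Sat(~lock) = {m1, m3, m7}
Sat(~grant | ~lock) = {m1, m3, m4, m5, m6, m7, m8}
Sat(EX (~grant | ~lock)) = {s : some successor in {m1, m3, m4, m5, m6, m7, m8}} = {m0, m1, m2, m3, m6, m7, m8}
|Sat(EX (~grant | ~lock))| = |{m0, m1, m2, m3, m6, m7, m8}| = 7.

7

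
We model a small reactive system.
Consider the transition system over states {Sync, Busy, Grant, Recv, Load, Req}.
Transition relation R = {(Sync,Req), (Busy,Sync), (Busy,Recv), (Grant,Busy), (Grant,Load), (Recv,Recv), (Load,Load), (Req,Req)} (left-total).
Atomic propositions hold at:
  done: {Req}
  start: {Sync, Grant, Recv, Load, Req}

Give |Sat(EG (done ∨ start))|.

5

Sat(done ∨ start) = {Sync, Grant, Recv, Load, Req}
EG (done ∨ start): greatest fixpoint, start Z0 = {Sync, Grant, Recv, Load, Req}, keep only states in Sat with some successor in Z. Already a fixed point.
Sat(EG (done ∨ start)) = {Sync, Grant, Recv, Load, Req}
|Sat(EG (done ∨ start))| = |{Sync, Grant, Recv, Load, Req}| = 5.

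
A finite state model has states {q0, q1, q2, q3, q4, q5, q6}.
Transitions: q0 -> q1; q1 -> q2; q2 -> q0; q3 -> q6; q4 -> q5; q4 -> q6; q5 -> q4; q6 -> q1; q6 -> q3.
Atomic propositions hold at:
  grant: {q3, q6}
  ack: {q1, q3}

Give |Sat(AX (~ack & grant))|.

1

Sat(~ack) = {q0, q2, q4, q5, q6}
Sat(~ack & grant) = {q6}
Sat(AX (~ack & grant)) = {s : every successor in {q6}} = {q3}
|Sat(AX (~ack & grant))| = |{q3}| = 1.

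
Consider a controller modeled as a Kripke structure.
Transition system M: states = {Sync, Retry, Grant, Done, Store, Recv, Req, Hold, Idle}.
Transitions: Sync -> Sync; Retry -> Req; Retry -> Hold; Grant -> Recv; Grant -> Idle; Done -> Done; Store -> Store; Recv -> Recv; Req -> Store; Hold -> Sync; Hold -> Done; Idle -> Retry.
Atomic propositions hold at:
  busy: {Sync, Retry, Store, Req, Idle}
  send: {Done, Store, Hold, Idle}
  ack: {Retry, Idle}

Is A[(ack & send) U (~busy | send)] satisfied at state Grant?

Sat(ack & send) = {Idle}
Sat(~busy) = {Grant, Done, Recv, Hold}
Sat(~busy | send) = {Grant, Done, Store, Recv, Hold, Idle}
A[(ack & send) U (~busy | send)]: least fixpoint, start Z0 = Sat((~busy | send)) = {Grant, Done, Store, Recv, Hold, Idle}, add states in Sat(ack & send) with every successor in Z. Already a fixed point.
Sat(A[(ack & send) U (~busy | send)]) = {Grant, Done, Store, Recv, Hold, Idle}
Grant ∈ Sat(A[(ack & send) U (~busy | send)]) = {Grant, Done, Store, Recv, Hold, Idle}, so the formula holds at Grant.

Yes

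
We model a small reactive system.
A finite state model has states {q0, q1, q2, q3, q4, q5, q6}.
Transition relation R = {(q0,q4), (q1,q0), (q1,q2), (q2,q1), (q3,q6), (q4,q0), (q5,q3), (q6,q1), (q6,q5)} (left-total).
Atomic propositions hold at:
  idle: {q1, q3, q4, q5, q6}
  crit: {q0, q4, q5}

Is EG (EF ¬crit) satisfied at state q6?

Sat(¬crit) = {q1, q2, q3, q6}
EF ¬crit: least fixpoint, start Z0 = {q1, q2, q3, q6}, add states with some successor in Z. Z1 = {q1, q2, q3, q5, q6}; fixed.
Sat(EF ¬crit) = {q1, q2, q3, q5, q6}
EG (EF ¬crit): greatest fixpoint, start Z0 = {q1, q2, q3, q5, q6}, keep only states in Sat with some successor in Z. Already a fixed point.
Sat(EG (EF ¬crit)) = {q1, q2, q3, q5, q6}
q6 ∈ Sat(EG (EF ¬crit)) = {q1, q2, q3, q5, q6}, so the formula holds at q6.

Yes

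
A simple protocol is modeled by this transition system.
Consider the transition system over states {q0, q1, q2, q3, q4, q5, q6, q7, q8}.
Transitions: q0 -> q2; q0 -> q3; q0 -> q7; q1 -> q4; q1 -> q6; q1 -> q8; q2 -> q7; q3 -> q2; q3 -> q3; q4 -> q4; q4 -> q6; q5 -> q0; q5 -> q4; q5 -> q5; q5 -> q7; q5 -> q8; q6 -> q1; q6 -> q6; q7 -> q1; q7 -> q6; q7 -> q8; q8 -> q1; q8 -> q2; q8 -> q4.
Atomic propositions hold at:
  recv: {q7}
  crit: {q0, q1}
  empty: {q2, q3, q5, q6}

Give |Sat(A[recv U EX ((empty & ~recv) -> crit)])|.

8

Sat(~recv) = {q0, q1, q2, q3, q4, q5, q6, q8}
Sat(empty & ~recv) = {q2, q3, q5, q6}
Sat((empty & ~recv) -> crit) = {q0, q1, q4, q7, q8}
Sat(EX ((empty & ~recv) -> crit)) = {s : some successor in {q0, q1, q4, q7, q8}} = {q0, q1, q2, q4, q5, q6, q7, q8}
A[recv U EX ((empty & ~recv) -> crit)]: least fixpoint, start Z0 = Sat(EX ((empty & ~recv) -> crit)) = {q0, q1, q2, q4, q5, q6, q7, q8}, add states in Sat(recv) with every successor in Z. Already a fixed point.
Sat(A[recv U EX ((empty & ~recv) -> crit)]) = {q0, q1, q2, q4, q5, q6, q7, q8}
|Sat(A[recv U EX ((empty & ~recv) -> crit)])| = |{q0, q1, q2, q4, q5, q6, q7, q8}| = 8.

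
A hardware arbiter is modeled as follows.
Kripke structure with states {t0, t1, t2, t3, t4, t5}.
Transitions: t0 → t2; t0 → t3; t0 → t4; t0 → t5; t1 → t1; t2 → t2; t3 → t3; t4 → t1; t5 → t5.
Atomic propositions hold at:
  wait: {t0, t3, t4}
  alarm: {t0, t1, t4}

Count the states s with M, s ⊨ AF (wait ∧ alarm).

2

Sat(wait ∧ alarm) = {t0, t4}
AF (wait ∧ alarm): least fixpoint, start Z0 = {t0, t4}, add states with every successor in Z. Already a fixed point.
Sat(AF (wait ∧ alarm)) = {t0, t4}
|Sat(AF (wait ∧ alarm))| = |{t0, t4}| = 2.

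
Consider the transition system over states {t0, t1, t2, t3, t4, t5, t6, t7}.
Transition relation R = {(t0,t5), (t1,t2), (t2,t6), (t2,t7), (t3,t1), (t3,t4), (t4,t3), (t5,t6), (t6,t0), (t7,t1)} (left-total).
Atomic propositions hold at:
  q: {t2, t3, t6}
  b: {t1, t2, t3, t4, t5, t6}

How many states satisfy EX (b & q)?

4

Sat(b & q) = {t2, t3, t6}
Sat(EX (b & q)) = {s : some successor in {t2, t3, t6}} = {t1, t2, t4, t5}
|Sat(EX (b & q))| = |{t1, t2, t4, t5}| = 4.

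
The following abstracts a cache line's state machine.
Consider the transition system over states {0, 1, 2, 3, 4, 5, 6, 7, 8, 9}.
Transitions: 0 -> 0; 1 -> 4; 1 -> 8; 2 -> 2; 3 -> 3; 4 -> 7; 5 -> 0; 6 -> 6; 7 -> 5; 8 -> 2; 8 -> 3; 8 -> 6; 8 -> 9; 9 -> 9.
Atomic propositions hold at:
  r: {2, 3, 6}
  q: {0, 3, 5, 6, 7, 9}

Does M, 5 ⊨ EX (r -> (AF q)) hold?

Yes

AF q: least fixpoint, start Z0 = {0, 3, 5, 6, 7, 9}, add states with every successor in Z. Z1 = {0, 3, 4, 5, 6, 7, 9}; fixed.
Sat(AF q) = {0, 3, 4, 5, 6, 7, 9}
Sat(r -> (AF q)) = {0, 1, 3, 4, 5, 6, 7, 8, 9}
Sat(EX (r -> (AF q))) = {s : some successor in {0, 1, 3, 4, 5, 6, 7, 8, 9}} = {0, 1, 3, 4, 5, 6, 7, 8, 9}
5 ∈ Sat(EX (r -> (AF q))) = {0, 1, 3, 4, 5, 6, 7, 8, 9}, so the formula holds at 5.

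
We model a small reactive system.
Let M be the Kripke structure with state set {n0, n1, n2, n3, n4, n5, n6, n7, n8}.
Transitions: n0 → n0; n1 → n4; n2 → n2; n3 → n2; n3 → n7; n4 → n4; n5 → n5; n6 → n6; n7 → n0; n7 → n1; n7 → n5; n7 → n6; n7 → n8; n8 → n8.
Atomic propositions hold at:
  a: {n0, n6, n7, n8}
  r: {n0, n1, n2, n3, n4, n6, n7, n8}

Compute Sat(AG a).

{n0, n6, n8}

AG a: greatest fixpoint, start Z0 = {n0, n6, n7, n8}, keep only states in Sat with every successor in Z. Z1 = {n0, n6, n8}; fixed.
Sat(AG a) = {n0, n6, n8}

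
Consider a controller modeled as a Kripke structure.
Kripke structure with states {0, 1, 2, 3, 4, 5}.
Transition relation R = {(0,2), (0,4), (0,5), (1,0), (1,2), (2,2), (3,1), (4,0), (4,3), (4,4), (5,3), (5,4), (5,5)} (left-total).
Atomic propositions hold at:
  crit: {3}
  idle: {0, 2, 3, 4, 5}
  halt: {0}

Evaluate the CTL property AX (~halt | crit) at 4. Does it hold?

No

Sat(~halt) = {1, 2, 3, 4, 5}
Sat(~halt | crit) = {1, 2, 3, 4, 5}
Sat(AX (~halt | crit)) = {s : every successor in {1, 2, 3, 4, 5}} = {0, 2, 3, 5}
4 ∉ Sat(AX (~halt | crit)) = {0, 2, 3, 5}, so the formula does not hold at 4.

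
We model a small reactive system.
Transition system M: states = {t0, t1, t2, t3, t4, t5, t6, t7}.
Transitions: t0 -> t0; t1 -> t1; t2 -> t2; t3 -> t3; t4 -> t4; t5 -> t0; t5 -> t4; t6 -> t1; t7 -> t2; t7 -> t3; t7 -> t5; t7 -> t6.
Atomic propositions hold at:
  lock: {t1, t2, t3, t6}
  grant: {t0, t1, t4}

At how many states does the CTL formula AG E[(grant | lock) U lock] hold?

4

Sat(grant | lock) = {t0, t1, t2, t3, t4, t6}
E[(grant | lock) U lock]: least fixpoint, start Z0 = Sat(lock) = {t1, t2, t3, t6}, add states in Sat(grant | lock) with some successor in Z. Already a fixed point.
Sat(E[(grant | lock) U lock]) = {t1, t2, t3, t6}
AG E[(grant | lock) U lock]: greatest fixpoint, start Z0 = {t1, t2, t3, t6}, keep only states in Sat with every successor in Z. Already a fixed point.
Sat(AG E[(grant | lock) U lock]) = {t1, t2, t3, t6}
|Sat(AG E[(grant | lock) U lock])| = |{t1, t2, t3, t6}| = 4.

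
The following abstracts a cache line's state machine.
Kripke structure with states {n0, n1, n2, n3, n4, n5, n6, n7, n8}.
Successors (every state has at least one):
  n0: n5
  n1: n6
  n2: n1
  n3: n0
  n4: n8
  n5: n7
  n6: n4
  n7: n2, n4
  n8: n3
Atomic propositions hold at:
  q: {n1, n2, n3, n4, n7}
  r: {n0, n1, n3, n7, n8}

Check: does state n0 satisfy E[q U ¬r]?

Sat(¬r) = {n2, n4, n5, n6}
E[q U ¬r]: least fixpoint, start Z0 = Sat(¬r) = {n2, n4, n5, n6}, add states in Sat(q) with some successor in Z. Z1 = {n1, n2, n4, n5, n6, n7}; fixed.
Sat(E[q U ¬r]) = {n1, n2, n4, n5, n6, n7}
n0 ∉ Sat(E[q U ¬r]) = {n1, n2, n4, n5, n6, n7}, so the formula does not hold at n0.

No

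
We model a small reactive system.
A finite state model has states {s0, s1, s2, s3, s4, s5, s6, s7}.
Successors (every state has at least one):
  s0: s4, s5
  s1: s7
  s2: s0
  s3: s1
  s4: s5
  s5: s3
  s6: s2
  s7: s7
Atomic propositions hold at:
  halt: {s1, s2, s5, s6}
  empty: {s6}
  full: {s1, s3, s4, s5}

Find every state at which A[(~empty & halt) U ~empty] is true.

Sat(~empty) = {s0, s1, s2, s3, s4, s5, s7}
Sat(~empty & halt) = {s1, s2, s5}
A[(~empty & halt) U ~empty]: least fixpoint, start Z0 = Sat(~empty) = {s0, s1, s2, s3, s4, s5, s7}, add states in Sat(~empty & halt) with every successor in Z. Already a fixed point.
Sat(A[(~empty & halt) U ~empty]) = {s0, s1, s2, s3, s4, s5, s7}

{s0, s1, s2, s3, s4, s5, s7}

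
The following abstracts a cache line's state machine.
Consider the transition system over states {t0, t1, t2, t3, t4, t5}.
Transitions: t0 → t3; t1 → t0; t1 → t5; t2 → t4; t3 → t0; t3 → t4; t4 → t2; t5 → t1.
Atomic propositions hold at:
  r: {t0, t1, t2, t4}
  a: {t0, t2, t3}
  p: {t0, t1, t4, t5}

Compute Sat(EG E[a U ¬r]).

{t0, t3}

Sat(¬r) = {t3, t5}
E[a U ¬r]: least fixpoint, start Z0 = Sat(¬r) = {t3, t5}, add states in Sat(a) with some successor in Z. Z1 = {t0, t3, t5}; fixed.
Sat(E[a U ¬r]) = {t0, t3, t5}
EG E[a U ¬r]: greatest fixpoint, start Z0 = {t0, t3, t5}, keep only states in Sat with some successor in Z. Z1 = {t0, t3}; fixed.
Sat(EG E[a U ¬r]) = {t0, t3}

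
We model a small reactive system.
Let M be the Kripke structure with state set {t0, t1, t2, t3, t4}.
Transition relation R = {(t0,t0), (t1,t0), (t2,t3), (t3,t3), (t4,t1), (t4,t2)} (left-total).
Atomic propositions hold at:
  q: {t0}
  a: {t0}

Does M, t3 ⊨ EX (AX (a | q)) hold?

Sat(a | q) = {t0}
Sat(AX (a | q)) = {s : every successor in {t0}} = {t0, t1}
Sat(EX (AX (a | q))) = {s : some successor in {t0, t1}} = {t0, t1, t4}
t3 ∉ Sat(EX (AX (a | q))) = {t0, t1, t4}, so the formula does not hold at t3.

No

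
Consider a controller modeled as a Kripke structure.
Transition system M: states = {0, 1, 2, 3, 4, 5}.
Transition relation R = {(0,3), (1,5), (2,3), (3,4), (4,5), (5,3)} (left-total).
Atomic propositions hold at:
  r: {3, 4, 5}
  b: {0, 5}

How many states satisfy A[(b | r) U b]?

4

Sat(b | r) = {0, 3, 4, 5}
A[(b | r) U b]: least fixpoint, start Z0 = Sat(b) = {0, 5}, add states in Sat(b | r) with every successor in Z. Z1 = {0, 4, 5}; Z2 = {0, 3, 4, 5}; fixed.
Sat(A[(b | r) U b]) = {0, 3, 4, 5}
|Sat(A[(b | r) U b])| = |{0, 3, 4, 5}| = 4.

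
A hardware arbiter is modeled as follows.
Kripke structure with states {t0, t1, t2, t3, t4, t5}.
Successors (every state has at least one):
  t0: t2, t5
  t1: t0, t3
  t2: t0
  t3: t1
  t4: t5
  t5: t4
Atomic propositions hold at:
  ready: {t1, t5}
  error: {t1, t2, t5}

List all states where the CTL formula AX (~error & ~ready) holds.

{t1, t2, t5}

Sat(~error) = {t0, t3, t4}
Sat(~ready) = {t0, t2, t3, t4}
Sat(~error & ~ready) = {t0, t3, t4}
Sat(AX (~error & ~ready)) = {s : every successor in {t0, t3, t4}} = {t1, t2, t5}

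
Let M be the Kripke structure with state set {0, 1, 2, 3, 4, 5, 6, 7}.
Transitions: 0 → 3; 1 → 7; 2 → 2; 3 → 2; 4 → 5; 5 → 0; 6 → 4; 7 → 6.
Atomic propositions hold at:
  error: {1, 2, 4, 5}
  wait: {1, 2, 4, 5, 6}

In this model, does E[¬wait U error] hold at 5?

Sat(¬wait) = {0, 3, 7}
E[¬wait U error]: least fixpoint, start Z0 = Sat(error) = {1, 2, 4, 5}, add states in Sat(¬wait) with some successor in Z. Z1 = {1, 2, 3, 4, 5}; Z2 = {0, 1, 2, 3, 4, 5}; fixed.
Sat(E[¬wait U error]) = {0, 1, 2, 3, 4, 5}
5 ∈ Sat(E[¬wait U error]) = {0, 1, 2, 3, 4, 5}, so the formula holds at 5.

Yes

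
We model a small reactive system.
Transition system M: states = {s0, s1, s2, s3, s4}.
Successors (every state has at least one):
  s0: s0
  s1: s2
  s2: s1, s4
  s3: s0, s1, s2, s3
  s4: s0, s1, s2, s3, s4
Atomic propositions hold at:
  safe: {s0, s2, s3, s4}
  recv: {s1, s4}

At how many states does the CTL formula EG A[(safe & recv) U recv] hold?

Sat(safe & recv) = {s4}
A[(safe & recv) U recv]: least fixpoint, start Z0 = Sat(recv) = {s1, s4}, add states in Sat(safe & recv) with every successor in Z. Already a fixed point.
Sat(A[(safe & recv) U recv]) = {s1, s4}
EG A[(safe & recv) U recv]: greatest fixpoint, start Z0 = {s1, s4}, keep only states in Sat with some successor in Z. Z1 = {s4}; fixed.
Sat(EG A[(safe & recv) U recv]) = {s4}
|Sat(EG A[(safe & recv) U recv])| = |{s4}| = 1.

1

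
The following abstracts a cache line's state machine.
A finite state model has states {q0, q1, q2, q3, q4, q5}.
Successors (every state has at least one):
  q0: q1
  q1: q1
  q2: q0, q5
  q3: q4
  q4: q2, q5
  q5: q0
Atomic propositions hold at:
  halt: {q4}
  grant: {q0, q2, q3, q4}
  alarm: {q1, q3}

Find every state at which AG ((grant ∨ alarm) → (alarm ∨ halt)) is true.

{q1}

Sat(grant ∨ alarm) = {q0, q1, q2, q3, q4}
Sat(alarm ∨ halt) = {q1, q3, q4}
Sat((grant ∨ alarm) → (alarm ∨ halt)) = {q1, q3, q4, q5}
AG ((grant ∨ alarm) → (alarm ∨ halt)): greatest fixpoint, start Z0 = {q1, q3, q4, q5}, keep only states in Sat with every successor in Z. Z1 = {q1, q3}; Z2 = {q1}; fixed.
Sat(AG ((grant ∨ alarm) → (alarm ∨ halt))) = {q1}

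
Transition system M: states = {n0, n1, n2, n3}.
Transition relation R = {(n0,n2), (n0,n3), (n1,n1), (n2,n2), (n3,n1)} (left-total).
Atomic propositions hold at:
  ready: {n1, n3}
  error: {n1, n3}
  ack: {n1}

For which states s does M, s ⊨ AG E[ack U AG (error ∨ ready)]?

Sat(error ∨ ready) = {n1, n3}
AG (error ∨ ready): greatest fixpoint, start Z0 = {n1, n3}, keep only states in Sat with every successor in Z. Already a fixed point.
Sat(AG (error ∨ ready)) = {n1, n3}
E[ack U AG (error ∨ ready)]: least fixpoint, start Z0 = Sat(AG (error ∨ ready)) = {n1, n3}, add states in Sat(ack) with some successor in Z. Already a fixed point.
Sat(E[ack U AG (error ∨ ready)]) = {n1, n3}
AG E[ack U AG (error ∨ ready)]: greatest fixpoint, start Z0 = {n1, n3}, keep only states in Sat with every successor in Z. Already a fixed point.
Sat(AG E[ack U AG (error ∨ ready)]) = {n1, n3}

{n1, n3}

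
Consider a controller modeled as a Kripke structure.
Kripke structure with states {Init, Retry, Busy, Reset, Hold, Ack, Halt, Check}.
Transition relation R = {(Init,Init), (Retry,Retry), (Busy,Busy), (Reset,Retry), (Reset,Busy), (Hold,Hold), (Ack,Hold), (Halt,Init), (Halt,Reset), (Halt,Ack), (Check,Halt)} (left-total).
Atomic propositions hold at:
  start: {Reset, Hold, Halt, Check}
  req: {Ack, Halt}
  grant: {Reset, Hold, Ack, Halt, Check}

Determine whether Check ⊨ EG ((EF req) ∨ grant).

EF req: least fixpoint, start Z0 = {Ack, Halt}, add states with some successor in Z. Z1 = {Ack, Halt, Check}; fixed.
Sat(EF req) = {Ack, Halt, Check}
Sat((EF req) ∨ grant) = {Reset, Hold, Ack, Halt, Check}
EG ((EF req) ∨ grant): greatest fixpoint, start Z0 = {Reset, Hold, Ack, Halt, Check}, keep only states in Sat with some successor in Z. Z1 = {Hold, Ack, Halt, Check}; fixed.
Sat(EG ((EF req) ∨ grant)) = {Hold, Ack, Halt, Check}
Check ∈ Sat(EG ((EF req) ∨ grant)) = {Hold, Ack, Halt, Check}, so the formula holds at Check.

Yes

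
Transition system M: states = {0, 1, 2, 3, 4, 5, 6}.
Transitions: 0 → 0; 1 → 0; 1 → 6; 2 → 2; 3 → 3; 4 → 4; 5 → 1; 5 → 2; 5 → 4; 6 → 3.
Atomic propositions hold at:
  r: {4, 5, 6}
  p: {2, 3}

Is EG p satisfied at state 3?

EG p: greatest fixpoint, start Z0 = {2, 3}, keep only states in Sat with some successor in Z. Already a fixed point.
Sat(EG p) = {2, 3}
3 ∈ Sat(EG p) = {2, 3}, so the formula holds at 3.

Yes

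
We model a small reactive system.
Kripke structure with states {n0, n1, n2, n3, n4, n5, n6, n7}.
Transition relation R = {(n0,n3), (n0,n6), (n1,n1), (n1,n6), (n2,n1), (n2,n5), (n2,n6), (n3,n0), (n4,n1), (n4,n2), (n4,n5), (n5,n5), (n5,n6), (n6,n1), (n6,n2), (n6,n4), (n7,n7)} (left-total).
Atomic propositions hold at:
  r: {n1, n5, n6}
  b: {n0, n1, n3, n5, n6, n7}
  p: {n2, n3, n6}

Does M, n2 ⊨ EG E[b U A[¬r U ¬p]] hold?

No

Sat(¬r) = {n0, n2, n3, n4, n7}
Sat(¬p) = {n0, n1, n4, n5, n7}
A[¬r U ¬p]: least fixpoint, start Z0 = Sat(¬p) = {n0, n1, n4, n5, n7}, add states in Sat(¬r) with every successor in Z. Z1 = {n0, n1, n3, n4, n5, n7}; fixed.
Sat(A[¬r U ¬p]) = {n0, n1, n3, n4, n5, n7}
E[b U A[¬r U ¬p]]: least fixpoint, start Z0 = Sat(A[¬r U ¬p]) = {n0, n1, n3, n4, n5, n7}, add states in Sat(b) with some successor in Z. Z1 = {n0, n1, n3, n4, n5, n6, n7}; fixed.
Sat(E[b U A[¬r U ¬p]]) = {n0, n1, n3, n4, n5, n6, n7}
EG E[b U A[¬r U ¬p]]: greatest fixpoint, start Z0 = {n0, n1, n3, n4, n5, n6, n7}, keep only states in Sat with some successor in Z. Already a fixed point.
Sat(EG E[b U A[¬r U ¬p]]) = {n0, n1, n3, n4, n5, n6, n7}
n2 ∉ Sat(EG E[b U A[¬r U ¬p]]) = {n0, n1, n3, n4, n5, n6, n7}, so the formula does not hold at n2.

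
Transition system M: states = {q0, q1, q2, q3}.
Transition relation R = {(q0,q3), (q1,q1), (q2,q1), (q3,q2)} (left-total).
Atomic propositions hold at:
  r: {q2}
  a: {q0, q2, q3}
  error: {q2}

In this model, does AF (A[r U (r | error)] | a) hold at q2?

Yes

Sat(r | error) = {q2}
A[r U (r | error)]: least fixpoint, start Z0 = Sat((r | error)) = {q2}, add states in Sat(r) with every successor in Z. Already a fixed point.
Sat(A[r U (r | error)]) = {q2}
Sat(A[r U (r | error)] | a) = {q0, q2, q3}
AF (A[r U (r | error)] | a): least fixpoint, start Z0 = {q0, q2, q3}, add states with every successor in Z. Already a fixed point.
Sat(AF (A[r U (r | error)] | a)) = {q0, q2, q3}
q2 ∈ Sat(AF (A[r U (r | error)] | a)) = {q0, q2, q3}, so the formula holds at q2.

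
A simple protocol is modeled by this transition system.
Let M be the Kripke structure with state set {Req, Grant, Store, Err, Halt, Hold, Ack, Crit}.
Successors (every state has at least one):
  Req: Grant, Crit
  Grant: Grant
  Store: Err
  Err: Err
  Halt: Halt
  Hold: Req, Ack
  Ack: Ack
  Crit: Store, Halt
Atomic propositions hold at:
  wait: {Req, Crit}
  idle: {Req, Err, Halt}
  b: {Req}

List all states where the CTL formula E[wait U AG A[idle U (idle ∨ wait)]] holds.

{Req, Err, Halt, Crit}

Sat(idle ∨ wait) = {Req, Err, Halt, Crit}
A[idle U (idle ∨ wait)]: least fixpoint, start Z0 = Sat((idle ∨ wait)) = {Req, Err, Halt, Crit}, add states in Sat(idle) with every successor in Z. Already a fixed point.
Sat(A[idle U (idle ∨ wait)]) = {Req, Err, Halt, Crit}
AG A[idle U (idle ∨ wait)]: greatest fixpoint, start Z0 = {Req, Err, Halt, Crit}, keep only states in Sat with every successor in Z. Z1 = {Err, Halt}; fixed.
Sat(AG A[idle U (idle ∨ wait)]) = {Err, Halt}
E[wait U AG A[idle U (idle ∨ wait)]]: least fixpoint, start Z0 = Sat(AG A[idle U (idle ∨ wait)]) = {Err, Halt}, add states in Sat(wait) with some successor in Z. Z1 = {Err, Halt, Crit}; Z2 = {Req, Err, Halt, Crit}; fixed.
Sat(E[wait U AG A[idle U (idle ∨ wait)]]) = {Req, Err, Halt, Crit}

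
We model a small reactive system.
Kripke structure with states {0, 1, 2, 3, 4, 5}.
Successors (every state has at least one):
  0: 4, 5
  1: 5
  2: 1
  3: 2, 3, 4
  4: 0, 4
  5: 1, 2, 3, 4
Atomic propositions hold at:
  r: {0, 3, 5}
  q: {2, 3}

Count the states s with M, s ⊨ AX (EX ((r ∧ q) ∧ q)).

Sat(r ∧ q) = {3}
Sat((r ∧ q) ∧ q) = {3}
Sat(EX ((r ∧ q) ∧ q)) = {s : some successor in {3}} = {3, 5}
Sat(AX (EX ((r ∧ q) ∧ q))) = {s : every successor in {3, 5}} = {1}
|Sat(AX (EX ((r ∧ q) ∧ q)))| = |{1}| = 1.

1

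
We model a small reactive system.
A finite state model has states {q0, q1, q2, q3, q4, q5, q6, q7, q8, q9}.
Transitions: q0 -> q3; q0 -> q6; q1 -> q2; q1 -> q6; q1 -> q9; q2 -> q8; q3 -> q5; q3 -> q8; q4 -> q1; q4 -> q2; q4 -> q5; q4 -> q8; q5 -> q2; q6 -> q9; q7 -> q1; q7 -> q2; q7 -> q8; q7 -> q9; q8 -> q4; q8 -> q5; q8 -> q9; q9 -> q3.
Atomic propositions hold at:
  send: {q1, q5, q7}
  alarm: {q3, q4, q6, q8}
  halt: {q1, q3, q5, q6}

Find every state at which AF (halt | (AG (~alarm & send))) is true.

{q0, q1, q3, q5, q6, q9}

Sat(~alarm) = {q0, q1, q2, q5, q7, q9}
Sat(~alarm & send) = {q1, q5, q7}
AG (~alarm & send): greatest fixpoint, start Z0 = {q1, q5, q7}, keep only states in Sat with every successor in Z. Z1 = ∅; fixed.
Sat(AG (~alarm & send)) = ∅
Sat(halt | (AG (~alarm & send))) = {q1, q3, q5, q6}
AF (halt | (AG (~alarm & send))): least fixpoint, start Z0 = {q1, q3, q5, q6}, add states with every successor in Z. Z1 = {q0, q1, q3, q5, q6, q9}; fixed.
Sat(AF (halt | (AG (~alarm & send)))) = {q0, q1, q3, q5, q6, q9}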